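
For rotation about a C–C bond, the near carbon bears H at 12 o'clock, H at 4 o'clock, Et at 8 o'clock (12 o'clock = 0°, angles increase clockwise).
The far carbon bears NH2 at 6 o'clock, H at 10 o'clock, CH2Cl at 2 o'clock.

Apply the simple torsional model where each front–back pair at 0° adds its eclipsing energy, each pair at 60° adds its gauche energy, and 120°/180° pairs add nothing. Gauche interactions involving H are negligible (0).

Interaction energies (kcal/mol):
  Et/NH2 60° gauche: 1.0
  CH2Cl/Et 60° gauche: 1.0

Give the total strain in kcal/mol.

1.0 kcal/mol

This conformer (staggered): Et(240°)/NH2(180°) gauche 1.0 → 1.0 kcal/mol.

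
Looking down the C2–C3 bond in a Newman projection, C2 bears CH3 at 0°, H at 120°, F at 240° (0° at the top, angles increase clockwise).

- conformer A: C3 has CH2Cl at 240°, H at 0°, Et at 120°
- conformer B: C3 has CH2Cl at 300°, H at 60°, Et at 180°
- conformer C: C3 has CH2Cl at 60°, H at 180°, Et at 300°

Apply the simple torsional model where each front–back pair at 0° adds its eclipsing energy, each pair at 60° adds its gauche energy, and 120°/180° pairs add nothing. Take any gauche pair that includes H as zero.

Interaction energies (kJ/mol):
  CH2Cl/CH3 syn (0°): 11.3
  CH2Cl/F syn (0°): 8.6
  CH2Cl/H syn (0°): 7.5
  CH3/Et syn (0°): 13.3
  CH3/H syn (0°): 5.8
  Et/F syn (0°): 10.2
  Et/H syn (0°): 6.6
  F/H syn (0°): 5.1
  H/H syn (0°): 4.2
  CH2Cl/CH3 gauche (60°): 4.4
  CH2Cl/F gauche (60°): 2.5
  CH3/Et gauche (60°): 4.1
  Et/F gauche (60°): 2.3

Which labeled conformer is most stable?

A (eclipsed): CH3(0°)/H(0°) eclipsed 5.8; H(120°)/Et(120°) eclipsed 6.6; F(240°)/CH2Cl(240°) eclipsed 8.6 → 21.0 kJ/mol.
B (staggered): CH3(0°)/CH2Cl(300°) gauche 4.4; F(240°)/CH2Cl(300°) gauche 2.5; F(240°)/Et(180°) gauche 2.3 → 9.2 kJ/mol.
C (staggered): CH3(0°)/CH2Cl(60°) gauche 4.4; CH3(0°)/Et(300°) gauche 4.1; F(240°)/Et(300°) gauche 2.3 → 10.8 kJ/mol.
B has the lowest total (9.2 kJ/mol).

B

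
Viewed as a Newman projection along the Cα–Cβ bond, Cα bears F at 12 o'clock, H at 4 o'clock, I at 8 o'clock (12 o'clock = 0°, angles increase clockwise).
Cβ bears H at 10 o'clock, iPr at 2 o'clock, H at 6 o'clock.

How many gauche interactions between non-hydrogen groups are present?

Non-H gauche pairs: F(0°)/iPr(60°) — 1 interaction.

1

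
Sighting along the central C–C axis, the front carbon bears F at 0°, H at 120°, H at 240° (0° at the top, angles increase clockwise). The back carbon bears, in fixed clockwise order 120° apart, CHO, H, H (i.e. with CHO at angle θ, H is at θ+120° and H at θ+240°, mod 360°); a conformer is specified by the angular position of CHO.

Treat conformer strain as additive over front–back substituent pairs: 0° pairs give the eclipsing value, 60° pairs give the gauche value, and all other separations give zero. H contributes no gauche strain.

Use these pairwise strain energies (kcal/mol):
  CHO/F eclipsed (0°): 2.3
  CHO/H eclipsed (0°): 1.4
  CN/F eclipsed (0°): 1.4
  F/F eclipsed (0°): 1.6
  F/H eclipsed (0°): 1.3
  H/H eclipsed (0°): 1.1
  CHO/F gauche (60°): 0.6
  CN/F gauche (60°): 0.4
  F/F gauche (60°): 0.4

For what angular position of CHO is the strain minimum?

180°

CHO at 0° is eclipsed. F at 0° is eclipsed with CHO at 0° (2.3); H at 120° is eclipsed with H at 120° (1.1); H at 240° is eclipsed with H at 240° (1.1). Total 4.5 kcal/mol.
CHO at 60° is staggered. F at 0° is gauche with CHO at 60° (0.6). Total 0.6 kcal/mol.
CHO at 120° is eclipsed. F at 0° is eclipsed with H at 0° (1.3); H at 120° is eclipsed with CHO at 120° (1.4); H at 240° is eclipsed with H at 240° (1.1). Total 3.8 kcal/mol.
CHO at 180° (staggered): no non-H gauche contacts → 0.0 kcal/mol.
CHO at 240° is eclipsed. F at 0° is eclipsed with H at 0° (1.3); H at 120° is eclipsed with H at 120° (1.1); H at 240° is eclipsed with CHO at 240° (1.4). Total 3.8 kcal/mol.
CHO at 300° is staggered. F at 0° is gauche with CHO at 300° (0.6). Total 0.6 kcal/mol.
The minimum (0.0 kcal/mol) occurs with CHO at 180°.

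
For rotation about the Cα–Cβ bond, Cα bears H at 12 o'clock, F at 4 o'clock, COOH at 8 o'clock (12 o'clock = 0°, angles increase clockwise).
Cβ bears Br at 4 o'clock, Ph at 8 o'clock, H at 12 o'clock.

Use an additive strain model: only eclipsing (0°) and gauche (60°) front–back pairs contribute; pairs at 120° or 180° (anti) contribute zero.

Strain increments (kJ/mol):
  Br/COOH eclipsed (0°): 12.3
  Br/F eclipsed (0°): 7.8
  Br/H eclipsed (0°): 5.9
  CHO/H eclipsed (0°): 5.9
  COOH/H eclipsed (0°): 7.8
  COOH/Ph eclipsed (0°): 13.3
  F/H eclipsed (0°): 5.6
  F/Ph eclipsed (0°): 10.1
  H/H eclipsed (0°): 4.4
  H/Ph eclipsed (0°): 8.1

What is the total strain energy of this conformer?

This conformer (eclipsed): H(0°)/H(0°) eclipsed 4.4; F(120°)/Br(120°) eclipsed 7.8; COOH(240°)/Ph(240°) eclipsed 13.3 → 25.5 kJ/mol.

25.5 kJ/mol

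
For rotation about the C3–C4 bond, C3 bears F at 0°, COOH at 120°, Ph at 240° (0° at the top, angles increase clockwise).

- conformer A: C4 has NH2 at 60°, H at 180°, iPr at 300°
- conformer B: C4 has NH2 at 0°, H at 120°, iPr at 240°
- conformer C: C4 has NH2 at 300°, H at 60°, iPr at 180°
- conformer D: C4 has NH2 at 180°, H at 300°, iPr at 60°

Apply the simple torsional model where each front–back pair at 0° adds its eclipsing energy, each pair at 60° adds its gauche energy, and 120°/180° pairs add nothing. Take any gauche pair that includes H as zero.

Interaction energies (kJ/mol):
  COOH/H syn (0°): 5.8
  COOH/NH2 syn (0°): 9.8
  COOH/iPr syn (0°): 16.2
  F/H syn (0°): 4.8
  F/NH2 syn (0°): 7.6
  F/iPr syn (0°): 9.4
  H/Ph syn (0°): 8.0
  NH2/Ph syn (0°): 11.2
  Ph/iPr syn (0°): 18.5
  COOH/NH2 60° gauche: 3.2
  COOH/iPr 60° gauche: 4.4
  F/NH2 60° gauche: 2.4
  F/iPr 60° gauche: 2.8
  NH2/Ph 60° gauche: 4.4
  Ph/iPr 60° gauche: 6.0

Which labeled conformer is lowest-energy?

A

A (staggered): F–NH2 gauche, F–iPr gauche, COOH–NH2 gauche, Ph–iPr gauche; 2.4 + 2.8 + 3.2 + 6.0 = 14.4 kJ/mol.
B (eclipsed): F–NH2 eclipsed, COOH–H eclipsed, Ph–iPr eclipsed; 7.6 + 5.8 + 18.5 = 31.9 kJ/mol.
C (staggered): F–NH2 gauche, COOH–iPr gauche, Ph–NH2 gauche, Ph–iPr gauche; 2.4 + 4.4 + 4.4 + 6.0 = 17.2 kJ/mol.
D (staggered): F–iPr gauche, COOH–NH2 gauche, COOH–iPr gauche, Ph–NH2 gauche; 2.8 + 3.2 + 4.4 + 4.4 = 14.8 kJ/mol.
A has the lowest total (14.4 kJ/mol).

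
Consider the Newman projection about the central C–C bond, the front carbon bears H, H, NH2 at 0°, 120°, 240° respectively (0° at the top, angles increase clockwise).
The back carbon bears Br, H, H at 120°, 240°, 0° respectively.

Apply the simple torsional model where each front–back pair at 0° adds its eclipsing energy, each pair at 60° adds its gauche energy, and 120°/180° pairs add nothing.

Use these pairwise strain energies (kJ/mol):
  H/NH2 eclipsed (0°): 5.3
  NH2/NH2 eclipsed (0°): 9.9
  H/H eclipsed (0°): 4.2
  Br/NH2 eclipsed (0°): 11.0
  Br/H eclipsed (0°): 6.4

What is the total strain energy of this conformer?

This conformer (eclipsed): H(0°)/H(0°) eclipsed 4.2; H(120°)/Br(120°) eclipsed 6.4; NH2(240°)/H(240°) eclipsed 5.3 → 15.9 kJ/mol.

15.9 kJ/mol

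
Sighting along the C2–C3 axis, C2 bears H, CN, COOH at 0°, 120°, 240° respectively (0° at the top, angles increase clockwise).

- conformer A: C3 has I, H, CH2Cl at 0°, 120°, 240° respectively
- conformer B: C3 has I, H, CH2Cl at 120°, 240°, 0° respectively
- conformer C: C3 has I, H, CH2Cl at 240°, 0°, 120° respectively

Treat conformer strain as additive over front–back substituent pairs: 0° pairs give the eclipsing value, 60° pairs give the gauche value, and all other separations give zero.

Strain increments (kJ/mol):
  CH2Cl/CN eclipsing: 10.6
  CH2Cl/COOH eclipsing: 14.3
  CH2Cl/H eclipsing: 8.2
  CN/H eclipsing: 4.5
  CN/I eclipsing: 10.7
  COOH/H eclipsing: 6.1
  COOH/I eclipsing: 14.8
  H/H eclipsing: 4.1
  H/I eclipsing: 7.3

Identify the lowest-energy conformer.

B

A (eclipsed): H(0°)/I(0°) eclipsed 7.3; CN(120°)/H(120°) eclipsed 4.5; COOH(240°)/CH2Cl(240°) eclipsed 14.3 → 26.1 kJ/mol.
B (eclipsed): H(0°)/CH2Cl(0°) eclipsed 8.2; CN(120°)/I(120°) eclipsed 10.7; COOH(240°)/H(240°) eclipsed 6.1 → 25.0 kJ/mol.
C (eclipsed): H(0°)/H(0°) eclipsed 4.1; CN(120°)/CH2Cl(120°) eclipsed 10.6; COOH(240°)/I(240°) eclipsed 14.8 → 29.5 kJ/mol.
B has the lowest total (25.0 kJ/mol).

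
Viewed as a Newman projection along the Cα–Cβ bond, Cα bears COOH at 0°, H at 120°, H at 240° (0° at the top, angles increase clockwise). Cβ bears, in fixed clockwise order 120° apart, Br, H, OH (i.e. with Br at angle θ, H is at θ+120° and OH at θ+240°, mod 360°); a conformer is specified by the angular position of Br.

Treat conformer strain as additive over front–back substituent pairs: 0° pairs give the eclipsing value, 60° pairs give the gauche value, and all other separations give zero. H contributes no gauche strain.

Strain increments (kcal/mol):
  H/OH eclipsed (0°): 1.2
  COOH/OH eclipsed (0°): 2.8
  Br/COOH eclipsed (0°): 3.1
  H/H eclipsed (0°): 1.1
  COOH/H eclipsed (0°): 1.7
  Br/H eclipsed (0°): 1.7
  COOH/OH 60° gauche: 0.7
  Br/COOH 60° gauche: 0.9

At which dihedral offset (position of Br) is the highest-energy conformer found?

120°

Br at 0° (eclipsed): COOH(0°)/Br(0°) eclipsed 3.1; H(120°)/H(120°) eclipsed 1.1; H(240°)/OH(240°) eclipsed 1.2 → 5.4 kcal/mol.
Br at 60° (staggered): COOH(0°)/Br(60°) gauche 0.9; COOH(0°)/OH(300°) gauche 0.7 → 1.6 kcal/mol.
Br at 120° (eclipsed): COOH(0°)/OH(0°) eclipsed 2.8; H(120°)/Br(120°) eclipsed 1.7; H(240°)/H(240°) eclipsed 1.1 → 5.6 kcal/mol.
Br at 180° (staggered): COOH(0°)/OH(60°) gauche 0.7 → 0.7 kcal/mol.
Br at 240° (eclipsed): COOH(0°)/H(0°) eclipsed 1.7; H(120°)/OH(120°) eclipsed 1.2; H(240°)/Br(240°) eclipsed 1.7 → 4.6 kcal/mol.
Br at 300° (staggered): COOH(0°)/Br(300°) gauche 0.9 → 0.9 kcal/mol.
The maximum (5.6 kcal/mol) occurs with Br at 120°.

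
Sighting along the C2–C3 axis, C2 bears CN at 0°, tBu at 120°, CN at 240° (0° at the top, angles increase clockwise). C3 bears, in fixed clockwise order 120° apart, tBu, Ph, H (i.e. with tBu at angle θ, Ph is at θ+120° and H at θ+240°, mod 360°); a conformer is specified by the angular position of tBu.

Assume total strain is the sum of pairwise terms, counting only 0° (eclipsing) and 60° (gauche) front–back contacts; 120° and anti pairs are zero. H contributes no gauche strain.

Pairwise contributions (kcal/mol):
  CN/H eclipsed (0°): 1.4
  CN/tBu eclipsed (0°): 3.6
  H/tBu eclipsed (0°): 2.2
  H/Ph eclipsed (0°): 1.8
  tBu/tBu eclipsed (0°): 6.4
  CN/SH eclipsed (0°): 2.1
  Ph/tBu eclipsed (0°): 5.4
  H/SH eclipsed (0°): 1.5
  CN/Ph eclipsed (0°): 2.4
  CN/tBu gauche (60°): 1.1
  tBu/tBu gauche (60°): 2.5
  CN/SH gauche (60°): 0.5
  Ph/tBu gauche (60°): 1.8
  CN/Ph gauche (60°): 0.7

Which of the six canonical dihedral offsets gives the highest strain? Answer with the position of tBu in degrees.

tBu at 0° (eclipsed): CN(0°)/tBu(0°) eclipsed 3.6; tBu(120°)/Ph(120°) eclipsed 5.4; CN(240°)/H(240°) eclipsed 1.4 → 10.4 kcal/mol.
tBu at 60° (staggered): CN(0°)/tBu(60°) gauche 1.1; tBu(120°)/tBu(60°) gauche 2.5; tBu(120°)/Ph(180°) gauche 1.8; CN(240°)/Ph(180°) gauche 0.7 → 6.1 kcal/mol.
tBu at 120° (eclipsed): CN(0°)/H(0°) eclipsed 1.4; tBu(120°)/tBu(120°) eclipsed 6.4; CN(240°)/Ph(240°) eclipsed 2.4 → 10.2 kcal/mol.
tBu at 180° (staggered): CN(0°)/Ph(300°) gauche 0.7; tBu(120°)/tBu(180°) gauche 2.5; CN(240°)/tBu(180°) gauche 1.1; CN(240°)/Ph(300°) gauche 0.7 → 5.0 kcal/mol.
tBu at 240° (eclipsed): CN(0°)/Ph(0°) eclipsed 2.4; tBu(120°)/H(120°) eclipsed 2.2; CN(240°)/tBu(240°) eclipsed 3.6 → 8.2 kcal/mol.
tBu at 300° (staggered): CN(0°)/tBu(300°) gauche 1.1; CN(0°)/Ph(60°) gauche 0.7; tBu(120°)/Ph(60°) gauche 1.8; CN(240°)/tBu(300°) gauche 1.1 → 4.7 kcal/mol.
The maximum (10.4 kcal/mol) occurs with tBu at 0°.

0°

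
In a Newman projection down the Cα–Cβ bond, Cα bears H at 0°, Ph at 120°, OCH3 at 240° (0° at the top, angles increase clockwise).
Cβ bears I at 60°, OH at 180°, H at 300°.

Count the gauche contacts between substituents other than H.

3

Non-H gauche pairs: Ph(120°)/I(60°); Ph(120°)/OH(180°); OCH3(240°)/OH(180°) — 3 interactions.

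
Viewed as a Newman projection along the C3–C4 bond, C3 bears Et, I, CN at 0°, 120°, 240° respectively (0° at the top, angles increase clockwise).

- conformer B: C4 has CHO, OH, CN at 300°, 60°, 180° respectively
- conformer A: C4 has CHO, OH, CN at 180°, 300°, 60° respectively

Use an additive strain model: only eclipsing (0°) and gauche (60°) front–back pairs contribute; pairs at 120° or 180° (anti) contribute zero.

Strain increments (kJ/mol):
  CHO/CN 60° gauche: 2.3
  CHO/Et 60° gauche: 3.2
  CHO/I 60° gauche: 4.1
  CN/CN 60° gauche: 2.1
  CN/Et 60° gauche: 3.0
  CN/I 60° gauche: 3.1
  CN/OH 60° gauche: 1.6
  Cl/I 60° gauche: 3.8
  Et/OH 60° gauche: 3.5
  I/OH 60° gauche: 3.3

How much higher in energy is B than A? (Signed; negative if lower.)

-0.1 kJ/mol

B (staggered): Et–CHO gauche, Et–OH gauche, I–OH gauche, I–CN gauche, CN–CHO gauche, CN–CN gauche; 3.2 + 3.5 + 3.3 + 3.1 + 2.3 + 2.1 = 17.5 kJ/mol.
A (staggered): Et–OH gauche, Et–CN gauche, I–CHO gauche, I–CN gauche, CN–CHO gauche, CN–OH gauche; 3.5 + 3.0 + 4.1 + 3.1 + 2.3 + 1.6 = 17.6 kJ/mol.
E(B) − E(A) = 17.5 − 17.6 = -0.1 kJ/mol.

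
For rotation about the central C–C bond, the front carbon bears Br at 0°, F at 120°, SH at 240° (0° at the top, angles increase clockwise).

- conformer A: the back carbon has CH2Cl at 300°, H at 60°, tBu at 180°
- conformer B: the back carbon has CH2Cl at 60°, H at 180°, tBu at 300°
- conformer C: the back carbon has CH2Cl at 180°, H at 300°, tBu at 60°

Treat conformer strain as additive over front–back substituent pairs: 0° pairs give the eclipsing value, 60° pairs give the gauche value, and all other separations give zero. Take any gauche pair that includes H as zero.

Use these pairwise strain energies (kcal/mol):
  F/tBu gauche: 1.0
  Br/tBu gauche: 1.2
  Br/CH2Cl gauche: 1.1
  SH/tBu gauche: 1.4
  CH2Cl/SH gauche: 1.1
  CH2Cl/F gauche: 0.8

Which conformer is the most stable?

C

A is staggered. Br at 0° is gauche with CH2Cl at 300° (1.1); F at 120° is gauche with tBu at 180° (1.0); SH at 240° is gauche with CH2Cl at 300° (1.1); SH at 240° is gauche with tBu at 180° (1.4). Total 4.6 kcal/mol.
B is staggered. Br at 0° is gauche with CH2Cl at 60° (1.1); Br at 0° is gauche with tBu at 300° (1.2); F at 120° is gauche with CH2Cl at 60° (0.8); SH at 240° is gauche with tBu at 300° (1.4). Total 4.5 kcal/mol.
C is staggered. Br at 0° is gauche with tBu at 60° (1.2); F at 120° is gauche with CH2Cl at 180° (0.8); F at 120° is gauche with tBu at 60° (1.0); SH at 240° is gauche with CH2Cl at 180° (1.1). Total 4.1 kcal/mol.
C has the lowest total (4.1 kcal/mol).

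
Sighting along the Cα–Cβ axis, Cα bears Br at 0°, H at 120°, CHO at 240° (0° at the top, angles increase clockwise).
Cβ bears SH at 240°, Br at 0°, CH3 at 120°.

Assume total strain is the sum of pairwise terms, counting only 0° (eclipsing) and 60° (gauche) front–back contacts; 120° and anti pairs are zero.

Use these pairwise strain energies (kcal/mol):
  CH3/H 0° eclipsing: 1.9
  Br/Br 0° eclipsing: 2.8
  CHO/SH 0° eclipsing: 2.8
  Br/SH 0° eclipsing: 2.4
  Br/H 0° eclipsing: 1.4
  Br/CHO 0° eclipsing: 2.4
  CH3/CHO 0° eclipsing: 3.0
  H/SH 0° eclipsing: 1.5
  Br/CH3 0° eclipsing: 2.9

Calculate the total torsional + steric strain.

7.5 kcal/mol

This conformer (eclipsed): Br(0°)/Br(0°) eclipsed 2.8; H(120°)/CH3(120°) eclipsed 1.9; CHO(240°)/SH(240°) eclipsed 2.8 → 7.5 kcal/mol.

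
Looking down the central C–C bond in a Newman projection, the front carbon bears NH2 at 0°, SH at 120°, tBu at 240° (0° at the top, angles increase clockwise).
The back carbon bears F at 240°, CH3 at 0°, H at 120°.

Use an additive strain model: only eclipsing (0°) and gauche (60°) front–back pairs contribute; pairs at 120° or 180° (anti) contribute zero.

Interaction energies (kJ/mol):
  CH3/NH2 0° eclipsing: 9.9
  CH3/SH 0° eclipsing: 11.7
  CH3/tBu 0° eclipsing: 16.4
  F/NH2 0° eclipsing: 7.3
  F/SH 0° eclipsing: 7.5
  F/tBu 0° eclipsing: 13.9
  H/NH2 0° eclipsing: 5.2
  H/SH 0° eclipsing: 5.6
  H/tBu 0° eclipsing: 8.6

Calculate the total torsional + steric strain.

This conformer is eclipsed. NH2 at 0° is eclipsed with CH3 at 0° (9.9); SH at 120° is eclipsed with H at 120° (5.6); tBu at 240° is eclipsed with F at 240° (13.9). Total 29.4 kJ/mol.

29.4 kJ/mol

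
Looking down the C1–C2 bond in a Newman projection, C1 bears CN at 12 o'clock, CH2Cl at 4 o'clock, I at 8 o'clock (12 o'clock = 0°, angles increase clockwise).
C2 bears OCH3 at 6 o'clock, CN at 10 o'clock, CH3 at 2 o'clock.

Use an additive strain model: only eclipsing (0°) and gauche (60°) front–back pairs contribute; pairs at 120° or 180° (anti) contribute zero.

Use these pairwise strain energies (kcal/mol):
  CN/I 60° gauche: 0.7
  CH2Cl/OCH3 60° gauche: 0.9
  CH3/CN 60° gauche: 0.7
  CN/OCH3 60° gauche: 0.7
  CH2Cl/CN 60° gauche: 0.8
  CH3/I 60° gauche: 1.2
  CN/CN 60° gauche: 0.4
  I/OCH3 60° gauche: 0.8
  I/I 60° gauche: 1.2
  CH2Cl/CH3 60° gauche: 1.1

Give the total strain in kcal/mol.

This conformer (staggered): CN(0°)/CN(300°) gauche 0.4; CN(0°)/CH3(60°) gauche 0.7; CH2Cl(120°)/OCH3(180°) gauche 0.9; CH2Cl(120°)/CH3(60°) gauche 1.1; I(240°)/OCH3(180°) gauche 0.8; I(240°)/CN(300°) gauche 0.7 → 4.6 kcal/mol.

4.6 kcal/mol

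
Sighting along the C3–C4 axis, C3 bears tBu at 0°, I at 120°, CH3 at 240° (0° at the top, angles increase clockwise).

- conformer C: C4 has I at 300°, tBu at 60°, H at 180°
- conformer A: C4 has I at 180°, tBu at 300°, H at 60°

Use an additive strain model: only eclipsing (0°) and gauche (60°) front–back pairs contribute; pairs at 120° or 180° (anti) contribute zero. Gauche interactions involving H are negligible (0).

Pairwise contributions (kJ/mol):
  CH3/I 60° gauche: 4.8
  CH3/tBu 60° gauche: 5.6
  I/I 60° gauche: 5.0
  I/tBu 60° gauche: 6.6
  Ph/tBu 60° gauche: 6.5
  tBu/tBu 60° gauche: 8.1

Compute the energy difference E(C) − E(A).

C (staggered): tBu(0°)/I(300°) gauche 6.6; tBu(0°)/tBu(60°) gauche 8.1; I(120°)/tBu(60°) gauche 6.6; CH3(240°)/I(300°) gauche 4.8 → 26.1 kJ/mol.
A (staggered): tBu(0°)/tBu(300°) gauche 8.1; I(120°)/I(180°) gauche 5.0; CH3(240°)/I(180°) gauche 4.8; CH3(240°)/tBu(300°) gauche 5.6 → 23.5 kJ/mol.
E(C) − E(A) = 26.1 − 23.5 = +2.6 kJ/mol.

+2.6 kJ/mol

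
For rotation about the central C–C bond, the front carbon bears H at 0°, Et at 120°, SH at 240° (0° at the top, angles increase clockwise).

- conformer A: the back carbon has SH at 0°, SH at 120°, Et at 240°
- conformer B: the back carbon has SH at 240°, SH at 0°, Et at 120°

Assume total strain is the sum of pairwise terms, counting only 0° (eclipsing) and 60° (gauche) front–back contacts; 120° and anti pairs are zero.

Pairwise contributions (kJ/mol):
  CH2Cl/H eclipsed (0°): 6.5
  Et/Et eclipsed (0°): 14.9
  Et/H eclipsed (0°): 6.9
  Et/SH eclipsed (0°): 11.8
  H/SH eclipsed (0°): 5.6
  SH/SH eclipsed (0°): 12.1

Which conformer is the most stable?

A (eclipsed): H–SH eclipsed, Et–SH eclipsed, SH–Et eclipsed; 5.6 + 11.8 + 11.8 = 29.2 kJ/mol.
B (eclipsed): H–SH eclipsed, Et–Et eclipsed, SH–SH eclipsed; 5.6 + 14.9 + 12.1 = 32.6 kJ/mol.
A has the lowest total (29.2 kJ/mol).

A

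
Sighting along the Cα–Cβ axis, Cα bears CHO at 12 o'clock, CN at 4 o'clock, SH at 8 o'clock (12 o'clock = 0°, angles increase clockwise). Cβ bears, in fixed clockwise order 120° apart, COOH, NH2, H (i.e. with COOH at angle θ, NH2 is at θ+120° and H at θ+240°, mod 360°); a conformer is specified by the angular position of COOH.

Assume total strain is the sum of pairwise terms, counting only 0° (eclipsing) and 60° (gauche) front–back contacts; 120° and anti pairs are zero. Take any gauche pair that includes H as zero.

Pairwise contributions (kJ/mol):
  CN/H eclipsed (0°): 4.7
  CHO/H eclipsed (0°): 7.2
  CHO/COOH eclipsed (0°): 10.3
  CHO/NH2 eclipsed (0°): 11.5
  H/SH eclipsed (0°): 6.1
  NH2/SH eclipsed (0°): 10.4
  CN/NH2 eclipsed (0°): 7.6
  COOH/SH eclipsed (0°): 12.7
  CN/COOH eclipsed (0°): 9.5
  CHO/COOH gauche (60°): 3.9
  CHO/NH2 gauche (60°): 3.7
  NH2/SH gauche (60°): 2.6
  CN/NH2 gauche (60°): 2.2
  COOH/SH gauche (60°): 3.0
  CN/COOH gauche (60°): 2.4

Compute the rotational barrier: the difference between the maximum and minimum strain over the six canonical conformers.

17.8 kJ/mol

COOH at 0° is eclipsed. CHO at 0° is eclipsed with COOH at 0° (10.3); CN at 120° is eclipsed with NH2 at 120° (7.6); SH at 240° is eclipsed with H at 240° (6.1). Total 24.0 kJ/mol.
COOH at 60° is staggered. CHO at 0° is gauche with COOH at 60° (3.9); CN at 120° is gauche with COOH at 60° (2.4); CN at 120° is gauche with NH2 at 180° (2.2); SH at 240° is gauche with NH2 at 180° (2.6). Total 11.1 kJ/mol.
COOH at 120° is eclipsed. CHO at 0° is eclipsed with H at 0° (7.2); CN at 120° is eclipsed with COOH at 120° (9.5); SH at 240° is eclipsed with NH2 at 240° (10.4). Total 27.1 kJ/mol.
COOH at 180° is staggered. CHO at 0° is gauche with NH2 at 300° (3.7); CN at 120° is gauche with COOH at 180° (2.4); SH at 240° is gauche with COOH at 180° (3.0); SH at 240° is gauche with NH2 at 300° (2.6). Total 11.7 kJ/mol.
COOH at 240° is eclipsed. CHO at 0° is eclipsed with NH2 at 0° (11.5); CN at 120° is eclipsed with H at 120° (4.7); SH at 240° is eclipsed with COOH at 240° (12.7). Total 28.9 kJ/mol.
COOH at 300° is staggered. CHO at 0° is gauche with COOH at 300° (3.9); CHO at 0° is gauche with NH2 at 60° (3.7); CN at 120° is gauche with NH2 at 60° (2.2); SH at 240° is gauche with COOH at 300° (3.0). Total 12.8 kJ/mol.
Max at 240° (28.9 kJ/mol), min at 60° (11.1 kJ/mol); barrier = 17.8 kJ/mol.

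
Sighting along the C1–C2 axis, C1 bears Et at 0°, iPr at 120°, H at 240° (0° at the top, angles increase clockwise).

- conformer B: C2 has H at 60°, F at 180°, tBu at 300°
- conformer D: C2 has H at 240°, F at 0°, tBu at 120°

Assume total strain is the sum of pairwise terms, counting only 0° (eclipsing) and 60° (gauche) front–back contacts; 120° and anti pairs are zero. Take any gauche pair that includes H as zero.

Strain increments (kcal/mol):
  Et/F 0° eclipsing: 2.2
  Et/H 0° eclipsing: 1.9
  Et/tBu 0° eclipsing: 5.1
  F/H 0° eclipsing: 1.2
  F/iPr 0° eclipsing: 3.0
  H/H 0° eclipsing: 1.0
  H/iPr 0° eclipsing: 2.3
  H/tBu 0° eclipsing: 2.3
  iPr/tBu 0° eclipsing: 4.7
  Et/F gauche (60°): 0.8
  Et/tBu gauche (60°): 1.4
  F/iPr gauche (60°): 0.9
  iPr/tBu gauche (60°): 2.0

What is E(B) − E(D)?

-5.6 kcal/mol

B (staggered): Et(0°)/tBu(300°) gauche 1.4; iPr(120°)/F(180°) gauche 0.9 → 2.3 kcal/mol.
D (eclipsed): Et(0°)/F(0°) eclipsed 2.2; iPr(120°)/tBu(120°) eclipsed 4.7; H(240°)/H(240°) eclipsed 1.0 → 7.9 kcal/mol.
E(B) − E(D) = 2.3 − 7.9 = -5.6 kcal/mol.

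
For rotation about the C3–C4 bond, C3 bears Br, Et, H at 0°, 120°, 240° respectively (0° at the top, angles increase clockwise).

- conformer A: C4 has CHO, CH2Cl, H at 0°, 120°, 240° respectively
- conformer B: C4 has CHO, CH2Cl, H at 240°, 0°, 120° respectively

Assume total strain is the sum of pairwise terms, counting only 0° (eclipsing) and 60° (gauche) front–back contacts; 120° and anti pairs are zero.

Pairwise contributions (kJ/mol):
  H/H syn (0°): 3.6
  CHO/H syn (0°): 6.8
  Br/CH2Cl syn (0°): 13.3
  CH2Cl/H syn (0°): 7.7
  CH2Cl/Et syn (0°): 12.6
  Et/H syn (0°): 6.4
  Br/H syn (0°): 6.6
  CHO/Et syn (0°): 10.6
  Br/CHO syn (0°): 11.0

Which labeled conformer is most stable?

A (eclipsed): Br–CHO eclipsed, Et–CH2Cl eclipsed, H–H eclipsed; 11.0 + 12.6 + 3.6 = 27.2 kJ/mol.
B (eclipsed): Br–CH2Cl eclipsed, Et–H eclipsed, H–CHO eclipsed; 13.3 + 6.4 + 6.8 = 26.5 kJ/mol.
B has the lowest total (26.5 kJ/mol).

B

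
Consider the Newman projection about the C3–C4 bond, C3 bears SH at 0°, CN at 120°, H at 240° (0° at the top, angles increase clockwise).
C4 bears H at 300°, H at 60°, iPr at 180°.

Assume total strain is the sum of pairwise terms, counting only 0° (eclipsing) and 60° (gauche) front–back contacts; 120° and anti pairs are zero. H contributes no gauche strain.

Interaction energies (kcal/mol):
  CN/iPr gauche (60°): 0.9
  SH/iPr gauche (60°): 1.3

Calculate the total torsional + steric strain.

This conformer (staggered): CN–iPr gauche; 0.9 = 0.9 kcal/mol.

0.9 kcal/mol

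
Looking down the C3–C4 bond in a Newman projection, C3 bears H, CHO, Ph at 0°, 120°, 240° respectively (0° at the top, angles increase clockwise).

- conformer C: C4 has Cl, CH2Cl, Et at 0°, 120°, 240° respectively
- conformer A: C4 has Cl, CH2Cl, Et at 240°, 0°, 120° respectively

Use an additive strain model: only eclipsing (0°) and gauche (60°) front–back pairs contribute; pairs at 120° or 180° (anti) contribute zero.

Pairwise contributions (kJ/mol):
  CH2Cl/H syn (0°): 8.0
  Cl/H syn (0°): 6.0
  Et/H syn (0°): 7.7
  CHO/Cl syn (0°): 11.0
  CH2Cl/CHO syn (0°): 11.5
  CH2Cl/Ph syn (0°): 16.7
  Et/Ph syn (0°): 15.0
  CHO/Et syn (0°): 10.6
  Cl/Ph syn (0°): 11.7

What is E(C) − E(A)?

C (eclipsed): H(0°)/Cl(0°) eclipsed 6.0; CHO(120°)/CH2Cl(120°) eclipsed 11.5; Ph(240°)/Et(240°) eclipsed 15.0 → 32.5 kJ/mol.
A (eclipsed): H(0°)/CH2Cl(0°) eclipsed 8.0; CHO(120°)/Et(120°) eclipsed 10.6; Ph(240°)/Cl(240°) eclipsed 11.7 → 30.3 kJ/mol.
E(C) − E(A) = 32.5 − 30.3 = +2.2 kJ/mol.

+2.2 kJ/mol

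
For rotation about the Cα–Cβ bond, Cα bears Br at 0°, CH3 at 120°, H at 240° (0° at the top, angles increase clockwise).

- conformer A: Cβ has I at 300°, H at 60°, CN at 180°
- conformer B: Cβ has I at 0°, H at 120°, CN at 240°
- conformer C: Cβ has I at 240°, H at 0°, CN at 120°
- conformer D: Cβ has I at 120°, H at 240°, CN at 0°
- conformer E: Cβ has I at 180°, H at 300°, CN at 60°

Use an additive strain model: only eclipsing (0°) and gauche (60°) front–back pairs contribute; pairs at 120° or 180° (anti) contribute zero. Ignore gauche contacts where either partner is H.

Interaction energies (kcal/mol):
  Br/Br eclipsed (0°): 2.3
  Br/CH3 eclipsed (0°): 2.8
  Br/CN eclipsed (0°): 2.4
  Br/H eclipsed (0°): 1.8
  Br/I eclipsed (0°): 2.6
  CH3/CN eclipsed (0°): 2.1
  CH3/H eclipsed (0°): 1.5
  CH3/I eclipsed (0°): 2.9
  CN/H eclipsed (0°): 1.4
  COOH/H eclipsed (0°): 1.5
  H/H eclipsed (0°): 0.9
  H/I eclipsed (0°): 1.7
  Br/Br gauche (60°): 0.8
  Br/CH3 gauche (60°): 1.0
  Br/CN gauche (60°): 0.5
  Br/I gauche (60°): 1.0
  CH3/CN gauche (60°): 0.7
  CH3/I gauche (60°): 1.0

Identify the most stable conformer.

A (staggered): Br(0°)/I(300°) gauche 1.0; CH3(120°)/CN(180°) gauche 0.7 → 1.7 kcal/mol.
B (eclipsed): Br(0°)/I(0°) eclipsed 2.6; CH3(120°)/H(120°) eclipsed 1.5; H(240°)/CN(240°) eclipsed 1.4 → 5.5 kcal/mol.
C (eclipsed): Br(0°)/H(0°) eclipsed 1.8; CH3(120°)/CN(120°) eclipsed 2.1; H(240°)/I(240°) eclipsed 1.7 → 5.6 kcal/mol.
D (eclipsed): Br(0°)/CN(0°) eclipsed 2.4; CH3(120°)/I(120°) eclipsed 2.9; H(240°)/H(240°) eclipsed 0.9 → 6.2 kcal/mol.
E (staggered): Br(0°)/CN(60°) gauche 0.5; CH3(120°)/I(180°) gauche 1.0; CH3(120°)/CN(60°) gauche 0.7 → 2.2 kcal/mol.
A has the lowest total (1.7 kcal/mol).

A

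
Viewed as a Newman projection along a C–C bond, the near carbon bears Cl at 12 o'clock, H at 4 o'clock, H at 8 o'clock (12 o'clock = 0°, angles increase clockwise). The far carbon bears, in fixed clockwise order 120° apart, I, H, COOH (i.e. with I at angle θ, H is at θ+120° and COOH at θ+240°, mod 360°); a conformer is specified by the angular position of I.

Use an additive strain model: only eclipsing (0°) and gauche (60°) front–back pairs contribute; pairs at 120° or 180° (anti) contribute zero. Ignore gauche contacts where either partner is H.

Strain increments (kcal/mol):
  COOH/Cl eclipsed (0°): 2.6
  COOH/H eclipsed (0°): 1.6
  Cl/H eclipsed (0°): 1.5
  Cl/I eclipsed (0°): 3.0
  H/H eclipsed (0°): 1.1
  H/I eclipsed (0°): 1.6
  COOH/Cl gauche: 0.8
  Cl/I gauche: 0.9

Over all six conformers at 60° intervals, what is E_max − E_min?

I at 0° is eclipsed. Cl at 0° is eclipsed with I at 0° (3.0); H at 120° is eclipsed with H at 120° (1.1); H at 240° is eclipsed with COOH at 240° (1.6). Total 5.7 kcal/mol.
I at 60° is staggered. Cl at 0° is gauche with I at 60° (0.9); Cl at 0° is gauche with COOH at 300° (0.8). Total 1.7 kcal/mol.
I at 120° is eclipsed. Cl at 0° is eclipsed with COOH at 0° (2.6); H at 120° is eclipsed with I at 120° (1.6); H at 240° is eclipsed with H at 240° (1.1). Total 5.3 kcal/mol.
I at 180° is staggered. Cl at 0° is gauche with COOH at 60° (0.8). Total 0.8 kcal/mol.
I at 240° is eclipsed. Cl at 0° is eclipsed with H at 0° (1.5); H at 120° is eclipsed with COOH at 120° (1.6); H at 240° is eclipsed with I at 240° (1.6). Total 4.7 kcal/mol.
I at 300° is staggered. Cl at 0° is gauche with I at 300° (0.9). Total 0.9 kcal/mol.
Max at 0° (5.7 kcal/mol), min at 180° (0.8 kcal/mol); barrier = 4.9 kcal/mol.

4.9 kcal/mol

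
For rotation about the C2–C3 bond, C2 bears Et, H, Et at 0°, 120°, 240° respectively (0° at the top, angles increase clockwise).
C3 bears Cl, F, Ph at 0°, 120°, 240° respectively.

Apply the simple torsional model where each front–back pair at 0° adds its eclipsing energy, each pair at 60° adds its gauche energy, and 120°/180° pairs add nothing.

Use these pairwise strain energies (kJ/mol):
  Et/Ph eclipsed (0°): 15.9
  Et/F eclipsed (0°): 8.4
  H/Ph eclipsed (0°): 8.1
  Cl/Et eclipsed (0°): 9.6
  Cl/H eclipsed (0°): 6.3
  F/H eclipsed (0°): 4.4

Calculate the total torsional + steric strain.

29.9 kJ/mol

This conformer (eclipsed): Et(0°)/Cl(0°) eclipsed 9.6; H(120°)/F(120°) eclipsed 4.4; Et(240°)/Ph(240°) eclipsed 15.9 → 29.9 kJ/mol.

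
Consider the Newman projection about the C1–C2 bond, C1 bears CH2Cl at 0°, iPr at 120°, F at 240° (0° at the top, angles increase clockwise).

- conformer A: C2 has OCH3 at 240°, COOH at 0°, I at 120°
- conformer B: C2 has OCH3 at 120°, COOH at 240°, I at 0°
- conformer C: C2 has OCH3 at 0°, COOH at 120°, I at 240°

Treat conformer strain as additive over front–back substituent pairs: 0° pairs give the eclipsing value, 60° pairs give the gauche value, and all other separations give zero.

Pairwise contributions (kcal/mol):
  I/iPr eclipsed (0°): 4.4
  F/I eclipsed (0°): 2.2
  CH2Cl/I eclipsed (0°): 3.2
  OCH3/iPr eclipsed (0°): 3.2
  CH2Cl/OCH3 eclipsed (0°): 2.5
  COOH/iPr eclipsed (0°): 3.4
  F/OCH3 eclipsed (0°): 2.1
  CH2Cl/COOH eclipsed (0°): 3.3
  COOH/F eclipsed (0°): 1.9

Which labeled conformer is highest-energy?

A

A (eclipsed): CH2Cl(0°)/COOH(0°) eclipsed 3.3; iPr(120°)/I(120°) eclipsed 4.4; F(240°)/OCH3(240°) eclipsed 2.1 → 9.8 kcal/mol.
B (eclipsed): CH2Cl(0°)/I(0°) eclipsed 3.2; iPr(120°)/OCH3(120°) eclipsed 3.2; F(240°)/COOH(240°) eclipsed 1.9 → 8.3 kcal/mol.
C (eclipsed): CH2Cl(0°)/OCH3(0°) eclipsed 2.5; iPr(120°)/COOH(120°) eclipsed 3.4; F(240°)/I(240°) eclipsed 2.2 → 8.1 kcal/mol.
A has the highest total (9.8 kcal/mol).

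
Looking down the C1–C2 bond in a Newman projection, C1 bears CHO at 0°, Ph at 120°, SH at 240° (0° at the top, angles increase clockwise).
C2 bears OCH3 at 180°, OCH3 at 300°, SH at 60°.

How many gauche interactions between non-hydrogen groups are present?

Non-H gauche pairs: CHO(0°)/OCH3(300°); CHO(0°)/SH(60°); Ph(120°)/OCH3(180°); Ph(120°)/SH(60°); SH(240°)/OCH3(180°); SH(240°)/OCH3(300°) — 6 interactions.

6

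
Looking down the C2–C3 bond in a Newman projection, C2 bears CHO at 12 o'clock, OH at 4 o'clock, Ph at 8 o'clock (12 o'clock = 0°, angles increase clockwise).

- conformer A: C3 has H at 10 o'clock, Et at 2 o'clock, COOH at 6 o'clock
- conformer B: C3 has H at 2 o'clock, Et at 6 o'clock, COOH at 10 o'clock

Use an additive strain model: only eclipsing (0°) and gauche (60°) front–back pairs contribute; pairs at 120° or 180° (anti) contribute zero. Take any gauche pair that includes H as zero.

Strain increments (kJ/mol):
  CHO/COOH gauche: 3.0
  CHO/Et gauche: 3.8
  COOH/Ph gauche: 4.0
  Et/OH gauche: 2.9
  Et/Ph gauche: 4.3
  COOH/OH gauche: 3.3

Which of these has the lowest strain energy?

A

A is staggered. CHO at 0° is gauche with Et at 60° (3.8); OH at 120° is gauche with Et at 60° (2.9); OH at 120° is gauche with COOH at 180° (3.3); Ph at 240° is gauche with COOH at 180° (4.0). Total 14.0 kJ/mol.
B is staggered. CHO at 0° is gauche with COOH at 300° (3.0); OH at 120° is gauche with Et at 180° (2.9); Ph at 240° is gauche with Et at 180° (4.3); Ph at 240° is gauche with COOH at 300° (4.0). Total 14.2 kJ/mol.
A has the lowest total (14.0 kJ/mol).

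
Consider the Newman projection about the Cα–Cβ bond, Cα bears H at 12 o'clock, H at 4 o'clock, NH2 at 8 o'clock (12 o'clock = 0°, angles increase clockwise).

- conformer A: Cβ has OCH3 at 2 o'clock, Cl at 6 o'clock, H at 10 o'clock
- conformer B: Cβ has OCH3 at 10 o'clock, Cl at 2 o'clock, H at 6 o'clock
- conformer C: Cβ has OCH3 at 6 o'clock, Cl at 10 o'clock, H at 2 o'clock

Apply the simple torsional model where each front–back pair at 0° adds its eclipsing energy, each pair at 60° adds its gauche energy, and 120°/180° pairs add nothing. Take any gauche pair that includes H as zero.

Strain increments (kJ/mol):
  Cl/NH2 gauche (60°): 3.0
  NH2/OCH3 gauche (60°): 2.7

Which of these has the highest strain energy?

A is staggered. NH2 at 240° is gauche with Cl at 180° (3.0). Total 3.0 kJ/mol.
B is staggered. NH2 at 240° is gauche with OCH3 at 300° (2.7). Total 2.7 kJ/mol.
C is staggered. NH2 at 240° is gauche with OCH3 at 180° (2.7); NH2 at 240° is gauche with Cl at 300° (3.0). Total 5.7 kJ/mol.
C has the highest total (5.7 kJ/mol).

C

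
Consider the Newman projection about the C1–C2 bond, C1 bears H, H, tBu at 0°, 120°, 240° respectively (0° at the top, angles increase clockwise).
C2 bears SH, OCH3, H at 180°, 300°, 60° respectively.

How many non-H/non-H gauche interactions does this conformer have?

2

Non-H gauche pairs: tBu(240°)/SH(180°); tBu(240°)/OCH3(300°) — 2 interactions.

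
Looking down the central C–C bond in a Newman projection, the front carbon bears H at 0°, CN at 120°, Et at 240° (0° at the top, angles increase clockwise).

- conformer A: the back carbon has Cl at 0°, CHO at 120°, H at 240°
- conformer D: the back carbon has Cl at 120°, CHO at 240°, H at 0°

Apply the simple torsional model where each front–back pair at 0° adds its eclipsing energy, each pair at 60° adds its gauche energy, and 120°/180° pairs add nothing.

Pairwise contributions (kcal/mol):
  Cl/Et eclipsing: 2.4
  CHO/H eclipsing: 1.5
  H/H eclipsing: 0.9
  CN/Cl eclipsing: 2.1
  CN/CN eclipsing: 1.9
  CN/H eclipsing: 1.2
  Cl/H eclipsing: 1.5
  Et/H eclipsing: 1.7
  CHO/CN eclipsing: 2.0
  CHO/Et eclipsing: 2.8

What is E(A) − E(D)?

A (eclipsed): H–Cl eclipsed, CN–CHO eclipsed, Et–H eclipsed; 1.5 + 2.0 + 1.7 = 5.2 kcal/mol.
D (eclipsed): H–H eclipsed, CN–Cl eclipsed, Et–CHO eclipsed; 0.9 + 2.1 + 2.8 = 5.8 kcal/mol.
E(A) − E(D) = 5.2 − 5.8 = -0.6 kcal/mol.

-0.6 kcal/mol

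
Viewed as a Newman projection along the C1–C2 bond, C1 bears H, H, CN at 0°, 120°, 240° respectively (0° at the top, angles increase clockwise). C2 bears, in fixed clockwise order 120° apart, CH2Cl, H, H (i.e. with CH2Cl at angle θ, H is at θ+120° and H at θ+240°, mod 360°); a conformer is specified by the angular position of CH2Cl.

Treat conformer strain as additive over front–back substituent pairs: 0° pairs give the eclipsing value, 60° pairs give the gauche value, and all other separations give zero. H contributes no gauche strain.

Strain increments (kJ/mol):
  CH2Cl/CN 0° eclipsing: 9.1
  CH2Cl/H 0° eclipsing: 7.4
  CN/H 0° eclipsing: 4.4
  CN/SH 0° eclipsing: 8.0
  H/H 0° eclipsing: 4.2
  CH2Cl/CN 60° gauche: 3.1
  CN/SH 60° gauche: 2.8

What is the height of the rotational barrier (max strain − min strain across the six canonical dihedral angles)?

17.5 kJ/mol

CH2Cl at 0° is eclipsed. H at 0° is eclipsed with CH2Cl at 0° (7.4); H at 120° is eclipsed with H at 120° (4.2); CN at 240° is eclipsed with H at 240° (4.4). Total 16.0 kJ/mol.
CH2Cl at 60° (staggered): no non-H gauche contacts → 0.0 kJ/mol.
CH2Cl at 120° is eclipsed. H at 0° is eclipsed with H at 0° (4.2); H at 120° is eclipsed with CH2Cl at 120° (7.4); CN at 240° is eclipsed with H at 240° (4.4). Total 16.0 kJ/mol.
CH2Cl at 180° is staggered. CN at 240° is gauche with CH2Cl at 180° (3.1). Total 3.1 kJ/mol.
CH2Cl at 240° is eclipsed. H at 0° is eclipsed with H at 0° (4.2); H at 120° is eclipsed with H at 120° (4.2); CN at 240° is eclipsed with CH2Cl at 240° (9.1). Total 17.5 kJ/mol.
CH2Cl at 300° is staggered. CN at 240° is gauche with CH2Cl at 300° (3.1). Total 3.1 kJ/mol.
Max at 240° (17.5 kJ/mol), min at 60° (0.0 kJ/mol); barrier = 17.5 kJ/mol.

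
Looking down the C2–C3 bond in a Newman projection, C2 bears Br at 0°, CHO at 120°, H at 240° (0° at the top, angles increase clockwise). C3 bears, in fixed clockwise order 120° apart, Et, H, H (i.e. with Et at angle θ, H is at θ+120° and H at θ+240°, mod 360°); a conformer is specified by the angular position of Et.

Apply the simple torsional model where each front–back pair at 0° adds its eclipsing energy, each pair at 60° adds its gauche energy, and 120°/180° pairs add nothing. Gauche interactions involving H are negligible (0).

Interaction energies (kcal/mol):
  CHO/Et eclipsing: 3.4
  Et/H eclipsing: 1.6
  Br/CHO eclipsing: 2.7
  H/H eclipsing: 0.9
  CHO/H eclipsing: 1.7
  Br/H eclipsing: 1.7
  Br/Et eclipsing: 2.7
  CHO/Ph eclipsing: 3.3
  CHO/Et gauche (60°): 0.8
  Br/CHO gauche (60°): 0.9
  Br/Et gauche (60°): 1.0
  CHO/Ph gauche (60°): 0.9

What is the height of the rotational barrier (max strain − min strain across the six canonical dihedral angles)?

5.2 kcal/mol

Et at 0° (eclipsed): Br(0°)/Et(0°) eclipsed 2.7; CHO(120°)/H(120°) eclipsed 1.7; H(240°)/H(240°) eclipsed 0.9 → 5.3 kcal/mol.
Et at 60° (staggered): Br(0°)/Et(60°) gauche 1.0; CHO(120°)/Et(60°) gauche 0.8 → 1.8 kcal/mol.
Et at 120° (eclipsed): Br(0°)/H(0°) eclipsed 1.7; CHO(120°)/Et(120°) eclipsed 3.4; H(240°)/H(240°) eclipsed 0.9 → 6.0 kcal/mol.
Et at 180° (staggered): CHO(120°)/Et(180°) gauche 0.8 → 0.8 kcal/mol.
Et at 240° (eclipsed): Br(0°)/H(0°) eclipsed 1.7; CHO(120°)/H(120°) eclipsed 1.7; H(240°)/Et(240°) eclipsed 1.6 → 5.0 kcal/mol.
Et at 300° (staggered): Br(0°)/Et(300°) gauche 1.0 → 1.0 kcal/mol.
Max at 120° (6.0 kcal/mol), min at 180° (0.8 kcal/mol); barrier = 5.2 kcal/mol.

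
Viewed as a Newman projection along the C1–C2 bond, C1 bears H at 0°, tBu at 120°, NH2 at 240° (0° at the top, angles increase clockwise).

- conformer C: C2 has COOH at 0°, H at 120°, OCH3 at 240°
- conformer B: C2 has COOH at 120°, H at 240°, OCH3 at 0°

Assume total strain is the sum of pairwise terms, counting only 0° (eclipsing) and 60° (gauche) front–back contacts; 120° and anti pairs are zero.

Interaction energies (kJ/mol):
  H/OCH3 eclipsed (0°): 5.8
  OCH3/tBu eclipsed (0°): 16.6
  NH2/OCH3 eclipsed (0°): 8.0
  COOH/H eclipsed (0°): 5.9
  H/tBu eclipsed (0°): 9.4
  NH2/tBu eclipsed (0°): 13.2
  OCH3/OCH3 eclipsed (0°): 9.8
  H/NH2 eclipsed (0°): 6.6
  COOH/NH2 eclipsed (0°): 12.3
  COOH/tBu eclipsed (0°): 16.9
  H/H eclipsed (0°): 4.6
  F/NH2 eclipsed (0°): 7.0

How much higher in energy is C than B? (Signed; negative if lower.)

-6.0 kJ/mol

C is eclipsed. H at 0° is eclipsed with COOH at 0° (5.9); tBu at 120° is eclipsed with H at 120° (9.4); NH2 at 240° is eclipsed with OCH3 at 240° (8.0). Total 23.3 kJ/mol.
B is eclipsed. H at 0° is eclipsed with OCH3 at 0° (5.8); tBu at 120° is eclipsed with COOH at 120° (16.9); NH2 at 240° is eclipsed with H at 240° (6.6). Total 29.3 kJ/mol.
E(C) − E(B) = 23.3 − 29.3 = -6.0 kJ/mol.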